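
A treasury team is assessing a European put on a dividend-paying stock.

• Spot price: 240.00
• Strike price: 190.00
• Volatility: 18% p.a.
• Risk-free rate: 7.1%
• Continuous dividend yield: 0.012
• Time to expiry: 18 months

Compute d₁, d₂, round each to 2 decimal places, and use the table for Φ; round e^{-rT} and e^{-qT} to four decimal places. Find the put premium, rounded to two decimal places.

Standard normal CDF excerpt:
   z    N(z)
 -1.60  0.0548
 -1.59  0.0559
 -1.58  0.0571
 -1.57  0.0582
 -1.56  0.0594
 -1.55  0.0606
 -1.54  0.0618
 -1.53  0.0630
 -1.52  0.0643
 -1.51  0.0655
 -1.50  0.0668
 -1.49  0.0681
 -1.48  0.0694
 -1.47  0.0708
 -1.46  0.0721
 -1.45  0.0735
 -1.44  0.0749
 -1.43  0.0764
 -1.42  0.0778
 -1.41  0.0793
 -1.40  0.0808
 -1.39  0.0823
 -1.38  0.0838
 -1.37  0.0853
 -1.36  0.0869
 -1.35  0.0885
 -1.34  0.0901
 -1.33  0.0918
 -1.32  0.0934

1.40

σ√T = 0.18·√1.5 = 0.2205
d₁ = [ln(240/190) + (0.071 − 0.012 + ½·0.18²)·1.5] / (σ√T) = (0.2336 + 0.1128) / 0.2205 = 1.5714 ≈ 1.57
d₂ = 1.5714 − 0.2205 = 1.3509 ≈ 1.35
e^(−qT) = e^(−0.012·1.5) = 0.9822;  e^(−rT) = e^(−0.071·1.5) = 0.8990
N(−d₂) = N(-1.35) = 0.0885;  N(−d₁) = N(-1.57) = 0.0582
P = 190·0.8990·0.0885 − 240·0.9822·0.0582 = 15.1167 − 13.7194 = 1.3973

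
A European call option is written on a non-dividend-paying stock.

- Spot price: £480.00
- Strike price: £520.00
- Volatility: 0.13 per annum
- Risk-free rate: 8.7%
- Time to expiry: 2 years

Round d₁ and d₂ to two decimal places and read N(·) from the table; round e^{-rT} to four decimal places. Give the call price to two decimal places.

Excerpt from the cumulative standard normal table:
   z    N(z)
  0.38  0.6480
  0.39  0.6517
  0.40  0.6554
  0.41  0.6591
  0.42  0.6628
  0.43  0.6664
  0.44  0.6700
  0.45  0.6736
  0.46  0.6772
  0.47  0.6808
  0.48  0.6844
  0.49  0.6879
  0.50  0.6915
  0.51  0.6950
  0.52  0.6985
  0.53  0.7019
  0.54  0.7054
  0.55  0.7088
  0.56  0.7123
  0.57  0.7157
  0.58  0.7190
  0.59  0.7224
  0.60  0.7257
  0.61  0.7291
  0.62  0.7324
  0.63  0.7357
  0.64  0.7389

σ√T = 0.13·√2 = 0.1838
d₁ = [ln(480/520) + (0.087 + ½·0.13²)·2] / (σ√T) = (-0.0800 + 0.1909) / 0.1838 = 0.6030 which rounds to 0.60
d₂ = 0.6030 − 0.1838 = 0.4191 which rounds to 0.42
e^(−rT) = e^(−0.087·2) = 0.8403
N(d₁) = N(0.60) = 0.7257;  N(d₂) = N(0.42) = 0.6628
C = 480·0.7257 − 520·0.8403·0.6628 = 348.3360 − 289.6144 = 58.7216

£58.72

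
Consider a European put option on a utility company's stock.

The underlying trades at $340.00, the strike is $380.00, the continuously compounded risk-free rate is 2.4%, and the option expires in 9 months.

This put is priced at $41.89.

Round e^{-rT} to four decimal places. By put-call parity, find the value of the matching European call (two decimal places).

e^(−rT) = e^(−0.024·0.75) = 0.9822
Put-call parity: C − P = S − K·e^(−rT) = 340 − 380·0.9822 = 340 − 373.2360 = -33.2360
C = P + (C − P) = 41.89 + (-33.2360) = 8.6540

$8.65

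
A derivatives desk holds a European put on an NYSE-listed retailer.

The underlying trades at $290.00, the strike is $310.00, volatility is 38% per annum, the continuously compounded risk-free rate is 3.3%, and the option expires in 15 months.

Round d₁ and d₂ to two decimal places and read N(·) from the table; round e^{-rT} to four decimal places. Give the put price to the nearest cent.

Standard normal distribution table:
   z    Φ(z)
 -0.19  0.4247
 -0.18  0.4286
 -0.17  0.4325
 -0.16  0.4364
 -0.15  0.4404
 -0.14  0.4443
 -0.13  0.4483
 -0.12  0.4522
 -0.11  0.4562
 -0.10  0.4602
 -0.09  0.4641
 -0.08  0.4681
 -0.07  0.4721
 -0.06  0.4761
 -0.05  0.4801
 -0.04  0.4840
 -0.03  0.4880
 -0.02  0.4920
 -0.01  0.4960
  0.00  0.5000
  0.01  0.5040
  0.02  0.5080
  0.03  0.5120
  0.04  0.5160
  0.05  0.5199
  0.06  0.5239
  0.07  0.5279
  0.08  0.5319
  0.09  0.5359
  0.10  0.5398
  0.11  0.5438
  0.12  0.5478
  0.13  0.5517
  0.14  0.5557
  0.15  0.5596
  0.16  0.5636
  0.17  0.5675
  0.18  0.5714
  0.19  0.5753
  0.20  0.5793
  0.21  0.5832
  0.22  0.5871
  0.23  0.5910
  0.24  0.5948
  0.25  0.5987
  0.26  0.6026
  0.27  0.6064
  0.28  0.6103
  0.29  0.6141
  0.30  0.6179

σ√T = 0.38 × 1.1180 = 0.4249
d₁ = [ln(290/310) + (0.033 + ½·0.38²)·1.25] / (σ√T) = (-0.0667 + 0.1315) / 0.4249 = 0.1525 → 0.15
d₂ = 0.1525 − 0.4249 = -0.2723 → -0.27
exp(−rT) = exp(−0.033·1.25) = 0.9596
N(−d₂) = N(0.27) = 0.6064;  N(−d₁) = N(-0.15) = 0.4404
P = 310·0.9596·0.6064 − 290·0.4404 = 180.3894 − 127.7160 = 52.6734

$52.67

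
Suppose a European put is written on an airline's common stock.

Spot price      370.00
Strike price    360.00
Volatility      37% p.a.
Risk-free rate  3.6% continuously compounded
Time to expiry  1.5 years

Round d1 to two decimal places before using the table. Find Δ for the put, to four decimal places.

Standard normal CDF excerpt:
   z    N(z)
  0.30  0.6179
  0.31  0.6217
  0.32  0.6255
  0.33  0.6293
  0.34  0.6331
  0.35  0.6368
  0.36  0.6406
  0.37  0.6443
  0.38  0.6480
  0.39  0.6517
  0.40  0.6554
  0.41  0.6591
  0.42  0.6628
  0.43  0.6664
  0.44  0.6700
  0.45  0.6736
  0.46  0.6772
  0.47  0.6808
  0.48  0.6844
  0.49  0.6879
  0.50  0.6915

T = 1.5;  σ√T = 0.4532
d₁ = [ln(370/360) + (0.036 + 0.37²/2)·1.5] / 0.4532 = [0.0274 + 0.1567] / 0.4532 = 0.4062 ⇒ 0.41
N(d₁) = N(0.41) = 0.6591
Δ_put = N(d₁) − 1 = 0.6591 − 1 = -0.3409

-0.3409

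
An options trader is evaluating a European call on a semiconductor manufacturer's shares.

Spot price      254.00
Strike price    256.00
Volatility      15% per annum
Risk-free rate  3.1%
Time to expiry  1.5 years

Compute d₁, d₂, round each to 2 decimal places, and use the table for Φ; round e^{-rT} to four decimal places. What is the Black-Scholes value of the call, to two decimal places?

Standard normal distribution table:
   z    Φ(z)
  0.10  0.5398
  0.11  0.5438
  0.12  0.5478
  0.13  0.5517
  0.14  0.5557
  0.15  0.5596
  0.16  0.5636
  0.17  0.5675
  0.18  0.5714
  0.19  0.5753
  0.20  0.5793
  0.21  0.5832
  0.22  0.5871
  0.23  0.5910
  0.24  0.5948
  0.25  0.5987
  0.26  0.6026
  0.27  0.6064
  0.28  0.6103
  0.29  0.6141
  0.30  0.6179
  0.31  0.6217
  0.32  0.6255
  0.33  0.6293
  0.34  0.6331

σ√T = 0.15 × 1.2247 = 0.1837
d₁ = [ln(254/256) + (0.031 + ½·0.15²)·1.5] / (σ√T) = (-0.0078 + 0.0634) / 0.1837 = 0.3023 ≈ 0.30
d₂ = 0.3023 − 0.1837 = 0.1186 ≈ 0.12
exp(−rT) = exp(−0.031·1.5) = 0.9546
C = 254·N(0.30) − 256·0.9546·N(0.12) = 254·0.6179 − 256·0.9546·0.5478 = 156.9466 − 133.8700 = 23.0766

23.08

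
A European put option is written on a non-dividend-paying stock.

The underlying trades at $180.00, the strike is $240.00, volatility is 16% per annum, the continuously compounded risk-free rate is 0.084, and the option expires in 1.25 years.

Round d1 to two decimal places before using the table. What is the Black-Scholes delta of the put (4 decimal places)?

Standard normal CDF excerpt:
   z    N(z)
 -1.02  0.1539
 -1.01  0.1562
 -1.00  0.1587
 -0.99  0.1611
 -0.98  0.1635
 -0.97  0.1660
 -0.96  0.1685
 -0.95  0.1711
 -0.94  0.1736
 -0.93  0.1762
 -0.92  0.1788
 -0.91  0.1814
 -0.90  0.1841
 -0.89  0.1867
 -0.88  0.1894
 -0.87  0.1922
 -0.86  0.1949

-0.8238

T = 1.25;  σ√T = 0.1789
ln(S/K) + (r + σ²/2)T = ln(180/240) + (0.084 + 0.16²/2)·1.25 = -0.2877 + 0.1210 = -0.1667
d₁ = -0.1667 / 0.1789 = -0.9318 which rounds to -0.93
N(d₁) = N(-0.93) = 0.1762
Δ_put = N(d₁) − 1 = 0.1762 − 1 = -0.8238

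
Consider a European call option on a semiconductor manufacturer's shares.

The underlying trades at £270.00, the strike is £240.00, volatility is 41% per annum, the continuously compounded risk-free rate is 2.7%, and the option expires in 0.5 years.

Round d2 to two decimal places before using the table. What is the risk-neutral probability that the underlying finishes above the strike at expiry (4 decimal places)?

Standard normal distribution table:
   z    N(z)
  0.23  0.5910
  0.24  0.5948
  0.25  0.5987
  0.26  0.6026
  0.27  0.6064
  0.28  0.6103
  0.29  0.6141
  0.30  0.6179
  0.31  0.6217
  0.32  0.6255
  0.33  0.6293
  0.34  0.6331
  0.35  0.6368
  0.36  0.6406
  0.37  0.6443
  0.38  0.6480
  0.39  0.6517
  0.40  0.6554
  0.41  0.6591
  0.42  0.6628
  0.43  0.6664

0.6217

T = 0.5;  σ√T = 0.2899
ln(S/K) + (r + σ²/2)T = ln(270/240) + (0.027 + 0.41²/2)·0.5 = 0.1178 + 0.0555 = 0.1733
d₁ = 0.1733 / 0.2899 = 0.5978 ≈ 0.60
d₂ = d₁ − σ√T = 0.5978 − 0.2899 = 0.3079 ≈ 0.31
Pr(exercise) under Q = N(d₂) = 0.6217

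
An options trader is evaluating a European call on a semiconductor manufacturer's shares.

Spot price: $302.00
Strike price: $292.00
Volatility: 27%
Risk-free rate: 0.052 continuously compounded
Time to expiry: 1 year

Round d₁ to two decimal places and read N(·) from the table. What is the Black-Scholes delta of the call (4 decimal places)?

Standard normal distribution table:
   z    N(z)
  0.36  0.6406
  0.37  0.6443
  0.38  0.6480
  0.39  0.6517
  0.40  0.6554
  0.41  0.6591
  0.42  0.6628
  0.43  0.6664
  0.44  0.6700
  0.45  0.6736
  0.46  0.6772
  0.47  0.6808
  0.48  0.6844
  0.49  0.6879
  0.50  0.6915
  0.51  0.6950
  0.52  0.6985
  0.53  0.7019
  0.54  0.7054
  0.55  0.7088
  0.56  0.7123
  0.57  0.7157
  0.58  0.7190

0.6736

σ√T = 0.27·√1 = 0.2700
d₁ = [ln(302/292) + (0.052 + ½·0.27²)·1] / (σ√T) = (0.0337 + 0.0885) / 0.2700 = 0.4523 → 0.45
N(d₁) = N(0.45) = 0.6736
Δ_call = N(d₁) = 0.6736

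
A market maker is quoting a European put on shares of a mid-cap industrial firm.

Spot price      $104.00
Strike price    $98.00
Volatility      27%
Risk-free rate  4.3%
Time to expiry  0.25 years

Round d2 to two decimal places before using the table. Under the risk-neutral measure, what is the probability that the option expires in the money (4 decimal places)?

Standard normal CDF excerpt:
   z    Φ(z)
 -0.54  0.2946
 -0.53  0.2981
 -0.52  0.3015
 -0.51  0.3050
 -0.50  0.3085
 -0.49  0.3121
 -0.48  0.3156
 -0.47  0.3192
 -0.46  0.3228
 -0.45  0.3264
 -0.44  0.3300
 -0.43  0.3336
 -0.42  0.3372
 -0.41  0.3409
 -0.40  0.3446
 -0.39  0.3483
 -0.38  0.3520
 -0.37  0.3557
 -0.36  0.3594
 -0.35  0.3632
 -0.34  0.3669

0.3264

σ√T = 0.27 × 0.5000 = 0.1350
d₁ = [ln(104/98) + (0.043 + 0.27²/2)·0.25] / 0.1350 = [0.0594 + 0.0199] / 0.1350 = 0.5873 ⇒ 0.59
d₂ = d₁ − σ√T = 0.5873 − 0.1350 = 0.4523 ⇒ 0.45
Risk-neutral Pr[S_T < K] = N(−d₂) = N(-0.45) = 0.3264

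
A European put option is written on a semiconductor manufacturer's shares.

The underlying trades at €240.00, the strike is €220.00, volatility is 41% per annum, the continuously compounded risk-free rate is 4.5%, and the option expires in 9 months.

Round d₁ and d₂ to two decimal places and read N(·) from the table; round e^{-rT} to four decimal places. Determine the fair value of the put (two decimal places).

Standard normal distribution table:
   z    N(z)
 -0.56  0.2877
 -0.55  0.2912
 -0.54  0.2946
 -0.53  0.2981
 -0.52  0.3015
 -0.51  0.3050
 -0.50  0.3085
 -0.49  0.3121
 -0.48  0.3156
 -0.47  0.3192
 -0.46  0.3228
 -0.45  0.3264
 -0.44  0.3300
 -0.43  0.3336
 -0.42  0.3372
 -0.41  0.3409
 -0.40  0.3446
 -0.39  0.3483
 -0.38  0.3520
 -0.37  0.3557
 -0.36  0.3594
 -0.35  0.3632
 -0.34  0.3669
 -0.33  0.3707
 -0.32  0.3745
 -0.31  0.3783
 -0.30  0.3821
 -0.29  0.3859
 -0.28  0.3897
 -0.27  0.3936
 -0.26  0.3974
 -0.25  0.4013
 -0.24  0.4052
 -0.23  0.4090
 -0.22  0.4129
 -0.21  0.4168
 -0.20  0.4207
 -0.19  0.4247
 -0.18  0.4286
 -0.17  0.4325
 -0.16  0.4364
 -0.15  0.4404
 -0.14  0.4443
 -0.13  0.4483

€20.46

σ√T = 0.41·√0.75 = 0.3551
d₁ = [ln(240/220) + (0.045 + 0.41²/2)·0.75] / 0.3551 = [0.0870 + 0.0968] / 0.3551 = 0.5176 ⇒ 0.52
d₂ = d₁ − σ√T = 0.5176 − 0.3551 = 0.1626 ⇒ 0.16
e^(−rT) = e^(−0.045·0.75) = 0.9668
N(−d₂) = N(-0.16) = 0.4364;  N(−d₁) = N(-0.52) = 0.3015
P = 220·0.9668·0.4364 − 240·0.3015 = 92.8205 − 72.3600 = 20.4605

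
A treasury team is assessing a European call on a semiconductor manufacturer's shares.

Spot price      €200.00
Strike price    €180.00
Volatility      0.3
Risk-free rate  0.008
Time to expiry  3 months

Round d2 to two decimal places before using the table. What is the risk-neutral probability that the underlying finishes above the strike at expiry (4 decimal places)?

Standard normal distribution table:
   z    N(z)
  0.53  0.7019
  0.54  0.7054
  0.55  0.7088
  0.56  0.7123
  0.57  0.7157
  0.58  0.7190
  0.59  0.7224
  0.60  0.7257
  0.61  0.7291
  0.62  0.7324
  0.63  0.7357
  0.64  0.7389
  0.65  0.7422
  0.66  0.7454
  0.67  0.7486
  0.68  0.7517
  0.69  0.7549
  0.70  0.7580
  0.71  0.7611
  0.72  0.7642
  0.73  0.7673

0.7389

σ√T = 0.3·√0.25 = 0.1500
d₁ = [ln(200/180) + (0.008 + 0.3²/2)·0.25] / 0.1500 = [0.1054 + 0.0132] / 0.1500 = 0.7907 ≈ 0.79
d₂ = d₁ − σ√T = 0.7907 − 0.1500 = 0.6407 ≈ 0.64
Pr(exercise) under Q = N(d₂) = 0.7389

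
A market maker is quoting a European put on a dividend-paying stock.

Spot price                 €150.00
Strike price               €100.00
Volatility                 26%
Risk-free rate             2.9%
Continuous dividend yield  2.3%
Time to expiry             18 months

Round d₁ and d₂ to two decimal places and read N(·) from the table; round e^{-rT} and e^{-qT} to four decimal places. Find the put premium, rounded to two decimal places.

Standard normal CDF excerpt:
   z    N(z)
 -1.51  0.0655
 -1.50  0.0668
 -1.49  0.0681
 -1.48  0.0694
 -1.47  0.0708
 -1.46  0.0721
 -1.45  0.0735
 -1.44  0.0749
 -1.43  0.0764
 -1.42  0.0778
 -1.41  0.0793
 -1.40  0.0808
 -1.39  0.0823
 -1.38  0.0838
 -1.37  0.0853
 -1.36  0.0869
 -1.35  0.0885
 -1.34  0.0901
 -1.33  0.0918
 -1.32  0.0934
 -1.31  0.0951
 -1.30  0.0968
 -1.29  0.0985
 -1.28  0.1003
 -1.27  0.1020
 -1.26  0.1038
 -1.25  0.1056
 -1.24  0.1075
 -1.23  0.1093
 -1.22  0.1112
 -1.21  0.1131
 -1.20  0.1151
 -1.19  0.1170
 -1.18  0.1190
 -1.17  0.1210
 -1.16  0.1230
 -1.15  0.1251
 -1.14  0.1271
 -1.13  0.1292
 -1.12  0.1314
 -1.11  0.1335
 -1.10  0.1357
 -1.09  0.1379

€1.72

T = 1.5;  σ√T = 0.3184
d₁ = [ln(150/100) + (0.029 − 0.023 + ½·0.26²)·1.5] / (σ√T) = (0.4055 + 0.0597) / 0.3184 = 1.4608 → 1.46
d₂ = 1.4608 − 0.3184 = 1.1424 → 1.14
e^(−qT) = e^(−0.023·1.5) = 0.9661;  e^(−rT) = e^(−0.029·1.5) = 0.9574
N(−d₂) = N(-1.14) = 0.1271;  N(−d₁) = N(-1.46) = 0.0721
P = 100·0.9574·0.1271 − 150·0.9661·0.0721 = 12.1686 − 10.4484 = 1.7202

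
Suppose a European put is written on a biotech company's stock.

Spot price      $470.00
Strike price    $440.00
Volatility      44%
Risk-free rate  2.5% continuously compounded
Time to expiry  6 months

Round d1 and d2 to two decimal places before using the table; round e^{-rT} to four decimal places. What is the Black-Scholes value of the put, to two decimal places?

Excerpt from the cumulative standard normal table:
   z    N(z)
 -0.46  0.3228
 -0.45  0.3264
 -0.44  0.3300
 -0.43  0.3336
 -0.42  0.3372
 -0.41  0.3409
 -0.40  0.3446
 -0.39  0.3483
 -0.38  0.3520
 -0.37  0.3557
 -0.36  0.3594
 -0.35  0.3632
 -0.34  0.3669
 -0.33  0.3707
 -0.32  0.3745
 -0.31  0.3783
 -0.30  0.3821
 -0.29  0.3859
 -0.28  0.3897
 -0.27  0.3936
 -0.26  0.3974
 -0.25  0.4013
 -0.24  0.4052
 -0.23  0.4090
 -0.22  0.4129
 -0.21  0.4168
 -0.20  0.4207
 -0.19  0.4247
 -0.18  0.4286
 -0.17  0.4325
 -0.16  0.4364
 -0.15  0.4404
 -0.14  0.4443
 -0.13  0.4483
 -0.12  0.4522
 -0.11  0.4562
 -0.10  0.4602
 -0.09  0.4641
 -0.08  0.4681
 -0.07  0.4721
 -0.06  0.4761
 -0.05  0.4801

T = 0.5;  σ√T = 0.3111
d₁ = [ln(470/440) + (0.025 + 0.44²/2)·0.5] / 0.3111 = [0.0660 + 0.0609] / 0.3111 = 0.4077 ≈ 0.41
d₂ = d₁ − σ√T = 0.4077 − 0.3111 = 0.0966 ≈ 0.10
exp(−rT) = exp(−0.025·0.5) = 0.9876
N(−d₂) = N(-0.10) = 0.4602;  N(−d₁) = N(-0.41) = 0.3409
P = 440·0.9876·0.4602 − 470·0.3409 = 199.9771 − 160.2230 = 39.7541

$39.75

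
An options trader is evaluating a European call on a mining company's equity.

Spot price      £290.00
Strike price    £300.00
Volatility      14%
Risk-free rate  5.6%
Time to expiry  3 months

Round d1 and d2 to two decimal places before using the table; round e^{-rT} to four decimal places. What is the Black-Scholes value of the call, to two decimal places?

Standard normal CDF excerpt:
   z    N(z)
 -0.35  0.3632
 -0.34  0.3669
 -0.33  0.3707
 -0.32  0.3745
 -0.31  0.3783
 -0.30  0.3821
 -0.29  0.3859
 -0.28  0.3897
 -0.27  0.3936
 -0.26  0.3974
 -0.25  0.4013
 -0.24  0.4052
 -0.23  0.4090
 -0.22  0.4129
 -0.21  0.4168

σ√T = 0.14·√0.25 = 0.0700
d₁ = [ln(290/300) + (0.056 + 0.14²/2)·0.25] / 0.0700 = [-0.0339 + 0.0164] / 0.0700 = -0.2493 which rounds to -0.25
d₂ = d₁ − σ√T = -0.2493 − 0.0700 = -0.3193 which rounds to -0.32
e^(−rT) = e^(−0.056·0.25) = 0.9861
C = 290·N(-0.25) − 300·0.9861·N(-0.32) = 290·0.4013 − 300·0.9861·0.3745 = 116.3770 − 110.7883 = 5.5887

£5.59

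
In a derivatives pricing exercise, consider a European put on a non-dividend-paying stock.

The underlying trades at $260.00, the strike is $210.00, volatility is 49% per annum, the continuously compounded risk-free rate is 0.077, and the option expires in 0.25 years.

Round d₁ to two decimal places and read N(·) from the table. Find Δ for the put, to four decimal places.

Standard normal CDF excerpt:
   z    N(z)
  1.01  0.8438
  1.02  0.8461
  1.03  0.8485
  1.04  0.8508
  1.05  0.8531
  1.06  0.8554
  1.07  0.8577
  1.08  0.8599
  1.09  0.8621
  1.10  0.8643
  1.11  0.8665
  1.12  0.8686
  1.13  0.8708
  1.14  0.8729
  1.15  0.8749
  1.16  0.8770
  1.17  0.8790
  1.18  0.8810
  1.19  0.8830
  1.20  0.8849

-0.1423

T = 0.25;  σ√T = 0.2450
d₁ = [ln(260/210) + (0.077 + 0.49²/2)·0.25] / 0.2450 = [0.2136 + 0.0493] / 0.2450 = 1.0728 → 1.07
N(d₁) = N(1.07) = 0.8577
Δ_put = N(d₁) − 1 = 0.8577 − 1 = -0.1423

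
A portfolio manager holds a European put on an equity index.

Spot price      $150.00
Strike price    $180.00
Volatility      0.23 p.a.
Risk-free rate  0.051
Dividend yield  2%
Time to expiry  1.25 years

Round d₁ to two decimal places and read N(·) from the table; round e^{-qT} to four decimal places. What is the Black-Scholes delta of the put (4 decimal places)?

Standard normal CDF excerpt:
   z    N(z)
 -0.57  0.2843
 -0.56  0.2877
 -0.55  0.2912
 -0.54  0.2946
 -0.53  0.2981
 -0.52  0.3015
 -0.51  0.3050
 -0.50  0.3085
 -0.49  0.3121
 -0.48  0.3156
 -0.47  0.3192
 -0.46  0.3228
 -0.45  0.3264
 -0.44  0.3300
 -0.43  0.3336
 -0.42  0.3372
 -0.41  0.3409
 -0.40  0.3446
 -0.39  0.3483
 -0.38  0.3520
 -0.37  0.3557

-0.6499

σ√T = 0.23·√1.25 = 0.2571
ln(S/K) + (r − q + σ²/2)T = ln(150/180) + (0.051 − 0.02 + 0.23²/2)·1.25 = -0.1823 + 0.0718 = -0.1105
d₁ = -0.1105 / 0.2571 = -0.4297 → -0.43
N(d₁) = N(-0.43) = 0.3336
Δ_put = exp(−qT)·(N(d₁) − 1) = 0.9753·(0.3336 − 1) = -0.6499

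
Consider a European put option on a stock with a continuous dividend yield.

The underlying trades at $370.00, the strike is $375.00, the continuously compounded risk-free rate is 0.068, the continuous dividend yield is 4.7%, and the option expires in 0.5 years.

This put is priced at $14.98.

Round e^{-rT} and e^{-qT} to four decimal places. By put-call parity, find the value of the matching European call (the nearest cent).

$13.92

e^(−qT) = e^(−0.047·0.5) = 0.9768;  e^(−rT) = e^(−0.068·0.5) = 0.9666
Put-call parity: C − P = S·e^(−qT) − K·e^(−rT) = 370·0.9768 − 375·0.9666 = 361.4160 − 362.4750 = -1.0590
C = P + (C − P) = 14.98 + (-1.0590) = 13.9210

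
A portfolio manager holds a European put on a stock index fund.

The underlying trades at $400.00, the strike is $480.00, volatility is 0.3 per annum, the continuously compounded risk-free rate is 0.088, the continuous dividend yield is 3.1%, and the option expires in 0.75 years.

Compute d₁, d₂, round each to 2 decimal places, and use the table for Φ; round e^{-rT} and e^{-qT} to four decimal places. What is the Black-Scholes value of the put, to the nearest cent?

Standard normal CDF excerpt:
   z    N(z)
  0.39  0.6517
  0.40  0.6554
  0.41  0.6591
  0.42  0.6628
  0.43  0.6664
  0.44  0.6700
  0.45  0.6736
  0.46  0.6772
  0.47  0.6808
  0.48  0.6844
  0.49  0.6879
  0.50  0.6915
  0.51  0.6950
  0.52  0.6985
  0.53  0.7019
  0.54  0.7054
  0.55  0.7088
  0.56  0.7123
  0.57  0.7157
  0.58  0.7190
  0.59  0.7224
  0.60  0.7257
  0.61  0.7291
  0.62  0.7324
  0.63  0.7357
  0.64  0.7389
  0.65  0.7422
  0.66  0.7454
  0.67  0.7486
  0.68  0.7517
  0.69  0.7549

σ√T = 0.3·√0.75 = 0.2598
d₁ = [ln(400/480) + (0.088 − 0.031 + 0.3²/2)·0.75] / 0.2598 = [-0.1823 + 0.0765] / 0.2598 = -0.4073 ⇒ -0.41
d₂ = d₁ − σ√T = -0.4073 − 0.2598 = -0.6671 ⇒ -0.67
exp(−qT) = exp(−0.031·0.75) = 0.9770;  exp(−rT) = exp(−0.088·0.75) = 0.9361
N(−d₂) = N(0.67) = 0.7486;  N(−d₁) = N(0.41) = 0.6591
P = 480·0.9361·0.7486 − 400·0.9770·0.6591 = 336.3669 − 257.5763 = 78.7907

$78.79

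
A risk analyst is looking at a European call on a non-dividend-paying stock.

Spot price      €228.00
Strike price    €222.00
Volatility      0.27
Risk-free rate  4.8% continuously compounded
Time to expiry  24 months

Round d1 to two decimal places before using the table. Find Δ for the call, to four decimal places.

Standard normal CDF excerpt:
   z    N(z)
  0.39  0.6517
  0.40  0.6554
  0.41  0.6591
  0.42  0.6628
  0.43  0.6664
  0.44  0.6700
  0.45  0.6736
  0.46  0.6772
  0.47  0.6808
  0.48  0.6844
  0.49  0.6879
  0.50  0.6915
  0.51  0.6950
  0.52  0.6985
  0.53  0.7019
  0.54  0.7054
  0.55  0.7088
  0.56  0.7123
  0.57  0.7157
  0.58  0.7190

0.6950

T = 2;  σ√T = 0.3818
d₁ = [ln(228/222) + (0.048 + 0.27²/2)·2] / 0.3818 = [0.0267 + 0.1689] / 0.3818 = 0.5122 → 0.51
N(d₁) = N(0.51) = 0.6950
Δ_call = N(d₁) = 0.6950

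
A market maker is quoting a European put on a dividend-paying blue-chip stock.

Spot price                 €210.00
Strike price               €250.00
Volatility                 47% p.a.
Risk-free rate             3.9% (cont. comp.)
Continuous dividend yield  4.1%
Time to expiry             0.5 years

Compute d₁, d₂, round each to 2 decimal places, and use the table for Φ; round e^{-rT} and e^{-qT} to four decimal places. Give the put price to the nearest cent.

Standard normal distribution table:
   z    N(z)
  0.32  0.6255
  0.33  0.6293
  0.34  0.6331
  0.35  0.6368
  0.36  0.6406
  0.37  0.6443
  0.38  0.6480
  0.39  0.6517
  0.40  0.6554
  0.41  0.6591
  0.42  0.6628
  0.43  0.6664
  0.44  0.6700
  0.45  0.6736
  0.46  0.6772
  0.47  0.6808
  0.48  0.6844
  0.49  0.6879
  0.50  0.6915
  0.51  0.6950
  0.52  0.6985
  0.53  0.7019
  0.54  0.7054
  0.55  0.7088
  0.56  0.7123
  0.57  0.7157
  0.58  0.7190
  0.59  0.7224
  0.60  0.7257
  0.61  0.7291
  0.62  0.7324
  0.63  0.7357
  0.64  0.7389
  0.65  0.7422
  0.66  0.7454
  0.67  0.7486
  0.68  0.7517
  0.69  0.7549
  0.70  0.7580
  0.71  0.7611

€53.29

σ√T = 0.47·√0.5 = 0.3323
d₁ = [ln(210/250) + (0.039 − 0.041 + ½·0.47²)·0.5] / (σ√T) = (-0.1744 + 0.0542) / 0.3323 = -0.3615 → -0.36
d₂ = -0.3615 − 0.3323 = -0.6938 → -0.69
e^(−qT) = e^(−0.041·0.5) = 0.9797;  e^(−rT) = e^(−0.039·0.5) = 0.9807
N(−d₂) = N(0.69) = 0.7549;  N(−d₁) = N(0.36) = 0.6406
P = 250·0.9807·0.7549 − 210·0.9797·0.6406 = 185.0826 − 131.7951 = 53.2875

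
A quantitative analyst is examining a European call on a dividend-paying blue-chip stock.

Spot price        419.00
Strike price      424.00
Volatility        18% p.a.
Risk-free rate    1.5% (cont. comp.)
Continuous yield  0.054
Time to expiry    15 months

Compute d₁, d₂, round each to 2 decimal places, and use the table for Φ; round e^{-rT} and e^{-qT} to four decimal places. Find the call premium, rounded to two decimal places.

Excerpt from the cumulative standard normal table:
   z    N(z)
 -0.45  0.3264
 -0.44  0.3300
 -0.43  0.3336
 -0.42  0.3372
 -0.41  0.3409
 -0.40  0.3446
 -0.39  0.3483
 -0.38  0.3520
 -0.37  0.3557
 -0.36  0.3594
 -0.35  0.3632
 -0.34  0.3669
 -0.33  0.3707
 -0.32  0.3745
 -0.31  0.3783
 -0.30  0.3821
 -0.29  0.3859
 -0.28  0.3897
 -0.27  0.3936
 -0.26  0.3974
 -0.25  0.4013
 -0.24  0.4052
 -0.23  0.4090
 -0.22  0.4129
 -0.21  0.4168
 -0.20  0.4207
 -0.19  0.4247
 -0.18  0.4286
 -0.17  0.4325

σ√T = 0.18 × 1.1180 = 0.2012
d₁ = [ln(419/424) + (0.015 − 0.054 + 0.18²/2)·1.25] / 0.2012 = [-0.0119 − 0.0285] / 0.2012 = -0.2006 → -0.20
d₂ = d₁ − σ√T = -0.2006 − 0.2012 = -0.4018 → -0.40
exp(−qT) = exp(−0.054·1.25) = 0.9347;  exp(−rT) = exp(−0.015·1.25) = 0.9814
N(d₁) = N(-0.20) = 0.4207;  N(d₂) = N(-0.40) = 0.3446
C = 419·0.9347·0.4207 − 424·0.9814·0.3446 = 164.7627 − 143.3927 = 21.3699

21.37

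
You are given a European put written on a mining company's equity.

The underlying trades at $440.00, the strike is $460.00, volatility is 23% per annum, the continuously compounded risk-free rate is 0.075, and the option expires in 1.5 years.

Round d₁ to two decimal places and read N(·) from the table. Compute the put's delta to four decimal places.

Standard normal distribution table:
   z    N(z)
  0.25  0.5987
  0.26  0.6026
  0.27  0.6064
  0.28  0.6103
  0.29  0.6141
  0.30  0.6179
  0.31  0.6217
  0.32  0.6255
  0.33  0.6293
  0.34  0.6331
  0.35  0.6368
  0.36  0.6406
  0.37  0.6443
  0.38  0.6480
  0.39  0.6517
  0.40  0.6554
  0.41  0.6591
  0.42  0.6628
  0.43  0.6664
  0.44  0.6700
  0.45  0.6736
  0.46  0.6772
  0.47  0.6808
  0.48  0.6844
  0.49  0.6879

-0.3520

T = 1.5;  σ√T = 0.2817
d₁ = [ln(440/460) + (0.075 + 0.23²/2)·1.5] / 0.2817 = [-0.0445 + 0.1522] / 0.2817 = 0.3824 ⇒ 0.38
N(d₁) = N(0.38) = 0.6480
Δ_put = N(d₁) − 1 = 0.6480 − 1 = -0.3520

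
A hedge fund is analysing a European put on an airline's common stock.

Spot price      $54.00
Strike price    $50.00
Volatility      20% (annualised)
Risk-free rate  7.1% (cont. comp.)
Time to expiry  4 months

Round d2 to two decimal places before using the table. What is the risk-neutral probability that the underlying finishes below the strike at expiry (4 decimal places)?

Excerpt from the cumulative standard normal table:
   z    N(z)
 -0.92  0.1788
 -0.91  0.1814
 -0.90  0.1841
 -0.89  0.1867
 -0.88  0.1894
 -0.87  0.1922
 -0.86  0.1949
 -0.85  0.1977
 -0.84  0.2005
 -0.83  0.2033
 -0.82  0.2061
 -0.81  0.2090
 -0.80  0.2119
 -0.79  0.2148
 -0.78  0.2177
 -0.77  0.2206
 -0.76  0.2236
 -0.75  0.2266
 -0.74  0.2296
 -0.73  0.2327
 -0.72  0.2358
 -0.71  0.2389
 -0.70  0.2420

0.2090

σ√T = 0.2 × 0.5774 = 0.1155
d₁ = [ln(54/50) + (0.071 + ½·0.2²)·0.3333] / (σ√T) = (0.0770 + 0.0303) / 0.1155 = 0.9292 which rounds to 0.93
d₂ = 0.9292 − 0.1155 = 0.8137 which rounds to 0.81
Pr(exercise) under Q = N(−d₂) = N(-0.81) = 0.2090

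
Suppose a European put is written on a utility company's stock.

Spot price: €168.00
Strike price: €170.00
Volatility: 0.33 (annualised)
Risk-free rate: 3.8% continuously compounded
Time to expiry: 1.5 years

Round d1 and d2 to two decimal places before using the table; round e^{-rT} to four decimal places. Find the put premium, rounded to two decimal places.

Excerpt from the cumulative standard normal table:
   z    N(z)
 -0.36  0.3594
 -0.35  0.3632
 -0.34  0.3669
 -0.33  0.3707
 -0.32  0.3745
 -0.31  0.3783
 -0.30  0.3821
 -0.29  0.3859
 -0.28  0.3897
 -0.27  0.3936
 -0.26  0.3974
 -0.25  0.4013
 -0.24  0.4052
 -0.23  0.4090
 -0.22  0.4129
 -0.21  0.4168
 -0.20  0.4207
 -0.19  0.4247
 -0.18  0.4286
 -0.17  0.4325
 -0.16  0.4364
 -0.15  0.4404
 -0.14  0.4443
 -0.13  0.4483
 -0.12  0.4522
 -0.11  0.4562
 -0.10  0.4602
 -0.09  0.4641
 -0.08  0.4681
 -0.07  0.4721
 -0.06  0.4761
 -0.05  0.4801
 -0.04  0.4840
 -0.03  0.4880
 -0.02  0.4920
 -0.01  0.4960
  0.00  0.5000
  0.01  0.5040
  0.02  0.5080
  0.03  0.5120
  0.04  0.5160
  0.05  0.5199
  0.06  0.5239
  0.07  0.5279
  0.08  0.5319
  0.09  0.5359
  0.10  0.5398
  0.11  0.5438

σ√T = 0.33 × 1.2247 = 0.4042
d₁ = [ln(168/170) + (0.038 + 0.33²/2)·1.5] / 0.4042 = [-0.0118 + 0.1387] / 0.4042 = 0.3138 → 0.31
d₂ = d₁ − σ√T = 0.3138 − 0.4042 = -0.0903 → -0.09
e^(−rT) = e^(−0.038·1.5) = 0.9446
N(−d₂) = N(0.09) = 0.5359;  N(−d₁) = N(-0.31) = 0.3783
P = 170·0.9446·0.5359 − 168·0.3783 = 86.0559 − 63.5544 = 22.5015

€22.50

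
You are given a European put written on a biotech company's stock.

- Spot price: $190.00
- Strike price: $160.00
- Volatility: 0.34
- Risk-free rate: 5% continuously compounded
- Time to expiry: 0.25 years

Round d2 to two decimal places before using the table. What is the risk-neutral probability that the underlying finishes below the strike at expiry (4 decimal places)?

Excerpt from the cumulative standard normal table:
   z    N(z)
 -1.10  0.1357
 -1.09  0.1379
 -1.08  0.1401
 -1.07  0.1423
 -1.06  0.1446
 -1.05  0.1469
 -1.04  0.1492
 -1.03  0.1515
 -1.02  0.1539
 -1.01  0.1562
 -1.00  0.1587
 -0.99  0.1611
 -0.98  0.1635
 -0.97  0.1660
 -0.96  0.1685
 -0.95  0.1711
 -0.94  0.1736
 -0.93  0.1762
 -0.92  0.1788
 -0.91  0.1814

T = 0.25;  σ√T = 0.1700
ln(S/K) + (r + σ²/2)T = ln(190/160) + (0.05 + 0.34²/2)·0.25 = 0.1719 + 0.0270 = 0.1988
d₁ = 0.1988 / 0.1700 = 1.1694 → 1.17
d₂ = d₁ − σ√T = 1.1694 − 0.1700 = 0.9994 → 1.00
Risk-neutral Pr[S_T < K] = N(−d₂) = N(-1.00) = 0.1587

0.1587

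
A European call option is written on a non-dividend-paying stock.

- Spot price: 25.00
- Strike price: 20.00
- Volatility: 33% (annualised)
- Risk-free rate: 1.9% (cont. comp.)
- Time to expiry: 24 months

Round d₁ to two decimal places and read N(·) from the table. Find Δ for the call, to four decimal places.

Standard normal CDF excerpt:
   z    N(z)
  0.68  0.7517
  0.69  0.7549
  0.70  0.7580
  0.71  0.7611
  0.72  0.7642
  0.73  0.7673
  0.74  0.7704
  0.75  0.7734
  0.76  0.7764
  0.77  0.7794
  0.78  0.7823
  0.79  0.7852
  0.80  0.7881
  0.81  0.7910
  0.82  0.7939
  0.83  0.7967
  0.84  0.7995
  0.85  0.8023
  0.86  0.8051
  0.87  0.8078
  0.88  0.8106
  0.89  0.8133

0.7852

σ√T = 0.33 × 1.4142 = 0.4667
d₁ = [ln(25/20) + (0.019 + 0.33²/2)·2] / 0.4667 = [0.2231 + 0.1469] / 0.4667 = 0.7929 which rounds to 0.79
N(d₁) = N(0.79) = 0.7852
Δ_call = N(d₁) = 0.7852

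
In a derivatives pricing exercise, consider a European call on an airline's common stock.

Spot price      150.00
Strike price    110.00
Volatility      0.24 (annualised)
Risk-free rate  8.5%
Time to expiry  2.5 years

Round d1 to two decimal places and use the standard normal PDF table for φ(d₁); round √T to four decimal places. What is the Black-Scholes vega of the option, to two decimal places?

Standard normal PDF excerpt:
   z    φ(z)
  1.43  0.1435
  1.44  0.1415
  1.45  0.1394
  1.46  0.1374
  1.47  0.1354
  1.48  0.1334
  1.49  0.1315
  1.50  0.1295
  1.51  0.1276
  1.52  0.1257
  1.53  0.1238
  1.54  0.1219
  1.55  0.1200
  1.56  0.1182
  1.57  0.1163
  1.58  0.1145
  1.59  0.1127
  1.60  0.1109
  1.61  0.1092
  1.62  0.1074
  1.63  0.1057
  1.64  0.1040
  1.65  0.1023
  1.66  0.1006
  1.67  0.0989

T = 2.5;  σ√T = 0.3795
d₁ = [ln(150/110) + (0.085 + 0.24²/2)·2.5] / 0.3795 = [0.3102 + 0.2845] / 0.3795 = 1.5671 which rounds to 1.57
√T = √2.5 = 1.5811
φ(d₁) = φ(1.57) = 0.1163
vega = S·φ(d₁)·√T = 150·0.1163·1.5811 = 27.5823

27.58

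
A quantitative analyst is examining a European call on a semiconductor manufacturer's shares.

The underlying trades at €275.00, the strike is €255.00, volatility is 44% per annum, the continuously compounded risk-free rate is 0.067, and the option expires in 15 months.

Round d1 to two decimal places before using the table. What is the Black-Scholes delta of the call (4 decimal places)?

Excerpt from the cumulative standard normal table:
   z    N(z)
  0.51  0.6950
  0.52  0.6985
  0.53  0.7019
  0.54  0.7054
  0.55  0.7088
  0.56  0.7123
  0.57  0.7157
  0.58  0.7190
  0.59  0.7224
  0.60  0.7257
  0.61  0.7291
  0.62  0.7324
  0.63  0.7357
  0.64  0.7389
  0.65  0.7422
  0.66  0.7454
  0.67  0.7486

0.7157

σ√T = 0.44·√1.25 = 0.4919
ln(S/K) + (r + σ²/2)T = ln(275/255) + (0.067 + 0.44²/2)·1.25 = 0.0755 + 0.2047 = 0.2803
d₁ = 0.2803 / 0.4919 = 0.5697 ≈ 0.57
N(d₁) = N(0.57) = 0.7157
Δ_call = N(d₁) = 0.7157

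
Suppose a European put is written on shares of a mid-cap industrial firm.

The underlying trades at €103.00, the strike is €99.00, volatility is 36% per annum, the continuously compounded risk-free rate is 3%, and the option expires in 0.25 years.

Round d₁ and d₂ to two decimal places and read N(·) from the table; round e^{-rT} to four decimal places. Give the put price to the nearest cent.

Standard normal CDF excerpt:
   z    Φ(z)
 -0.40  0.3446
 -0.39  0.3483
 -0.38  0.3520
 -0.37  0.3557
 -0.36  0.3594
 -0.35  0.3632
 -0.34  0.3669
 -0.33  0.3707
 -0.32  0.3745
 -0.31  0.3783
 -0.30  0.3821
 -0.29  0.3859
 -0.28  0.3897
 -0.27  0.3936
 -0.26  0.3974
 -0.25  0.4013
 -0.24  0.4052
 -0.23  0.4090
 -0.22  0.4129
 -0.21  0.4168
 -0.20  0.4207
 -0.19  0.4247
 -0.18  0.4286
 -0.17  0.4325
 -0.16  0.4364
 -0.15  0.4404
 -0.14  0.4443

T = 0.25;  σ√T = 0.1800
ln(S/K) + (r + σ²/2)T = ln(103/99) + (0.03 + 0.36²/2)·0.25 = 0.0396 + 0.0237 = 0.0633
d₁ = 0.0633 / 0.1800 = 0.3517 which rounds to 0.35
d₂ = d₁ − σ√T = 0.3517 − 0.1800 = 0.1717 which rounds to 0.17
e^(−rT) = e^(−0.03·0.25) = 0.9925
N(−d₂) = N(-0.17) = 0.4325;  N(−d₁) = N(-0.35) = 0.3632
P = 99·0.9925·0.4325 − 103·0.3632 = 42.4964 − 37.4096 = 5.0868

€5.09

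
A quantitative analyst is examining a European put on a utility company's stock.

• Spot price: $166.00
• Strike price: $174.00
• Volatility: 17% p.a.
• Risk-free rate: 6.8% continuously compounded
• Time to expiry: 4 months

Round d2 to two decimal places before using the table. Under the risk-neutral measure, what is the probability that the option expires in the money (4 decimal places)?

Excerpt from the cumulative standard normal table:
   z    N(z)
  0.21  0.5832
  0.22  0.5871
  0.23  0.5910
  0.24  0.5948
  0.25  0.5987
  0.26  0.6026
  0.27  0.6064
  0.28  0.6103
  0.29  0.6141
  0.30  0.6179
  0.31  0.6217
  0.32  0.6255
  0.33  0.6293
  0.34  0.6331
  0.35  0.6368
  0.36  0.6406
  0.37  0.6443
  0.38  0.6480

σ√T = 0.17 × 0.5774 = 0.0981
d₁ = [ln(166/174) + (0.068 + 0.17²/2)·0.3333] / 0.0981 = [-0.0471 + 0.0275] / 0.0981 = -0.1995 which rounds to -0.20
d₂ = d₁ − σ√T = -0.1995 − 0.0981 = -0.2977 which rounds to -0.30
Risk-neutral Pr[S_T < K] = N(−d₂) = N(0.30) = 0.6179

0.6179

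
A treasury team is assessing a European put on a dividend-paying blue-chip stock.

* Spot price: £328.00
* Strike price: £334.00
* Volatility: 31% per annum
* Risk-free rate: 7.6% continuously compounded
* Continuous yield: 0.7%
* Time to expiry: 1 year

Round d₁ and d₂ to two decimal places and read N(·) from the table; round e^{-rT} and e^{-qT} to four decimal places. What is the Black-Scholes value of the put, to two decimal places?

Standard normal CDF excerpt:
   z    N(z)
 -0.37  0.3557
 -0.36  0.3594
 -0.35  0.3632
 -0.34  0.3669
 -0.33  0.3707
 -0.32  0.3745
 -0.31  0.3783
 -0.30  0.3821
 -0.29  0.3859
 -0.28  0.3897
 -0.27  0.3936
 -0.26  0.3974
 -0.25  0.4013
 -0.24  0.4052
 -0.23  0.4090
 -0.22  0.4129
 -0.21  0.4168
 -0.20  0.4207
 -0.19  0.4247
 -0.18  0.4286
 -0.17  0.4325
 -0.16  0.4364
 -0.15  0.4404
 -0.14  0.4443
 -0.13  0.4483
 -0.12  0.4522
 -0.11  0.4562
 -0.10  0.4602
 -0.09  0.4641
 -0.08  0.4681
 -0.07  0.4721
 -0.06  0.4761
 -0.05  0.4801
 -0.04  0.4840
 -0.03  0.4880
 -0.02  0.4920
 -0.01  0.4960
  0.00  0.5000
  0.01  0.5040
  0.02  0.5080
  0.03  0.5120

£31.56

σ√T = 0.31·√1 = 0.3100
ln(S/K) + (r − q + σ²/2)T = ln(328/334) + (0.076 − 0.007 + 0.31²/2)·1 = -0.0181 + 0.1170 = 0.0989
d₁ = 0.0989 / 0.3100 = 0.3191 ⇒ 0.32
d₂ = d₁ − σ√T = 0.3191 − 0.3100 = 0.0091 ⇒ 0.01
e^(−qT) = e^(−0.007·1) = 0.9930;  e^(−rT) = e^(−0.076·1) = 0.9268
N(−d₂) = N(-0.01) = 0.4960;  N(−d₁) = N(-0.32) = 0.3745
P = 334·0.9268·0.4960 − 328·0.9930·0.3745 = 153.5374 − 121.9761 = 31.5612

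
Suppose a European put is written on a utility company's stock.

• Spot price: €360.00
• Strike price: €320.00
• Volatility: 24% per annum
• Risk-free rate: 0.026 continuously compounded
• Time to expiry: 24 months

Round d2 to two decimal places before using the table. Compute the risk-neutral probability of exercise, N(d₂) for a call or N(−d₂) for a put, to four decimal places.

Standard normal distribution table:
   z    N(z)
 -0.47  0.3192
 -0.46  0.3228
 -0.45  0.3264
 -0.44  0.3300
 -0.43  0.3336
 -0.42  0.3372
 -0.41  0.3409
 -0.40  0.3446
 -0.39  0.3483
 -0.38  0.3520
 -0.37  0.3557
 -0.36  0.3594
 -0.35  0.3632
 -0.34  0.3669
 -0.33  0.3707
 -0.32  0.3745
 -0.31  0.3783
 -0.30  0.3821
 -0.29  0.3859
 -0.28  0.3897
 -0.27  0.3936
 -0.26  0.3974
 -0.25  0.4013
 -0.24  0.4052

0.3707

T = 2;  σ√T = 0.3394
d₁ = [ln(360/320) + (0.026 + 0.24²/2)·2] / 0.3394 = [0.1178 + 0.1096] / 0.3394 = 0.6699 ⇒ 0.67
d₂ = d₁ − σ√T = 0.6699 − 0.3394 = 0.3305 ⇒ 0.33
Risk-neutral Pr[S_T < K] = N(−d₂) = N(-0.33) = 0.3707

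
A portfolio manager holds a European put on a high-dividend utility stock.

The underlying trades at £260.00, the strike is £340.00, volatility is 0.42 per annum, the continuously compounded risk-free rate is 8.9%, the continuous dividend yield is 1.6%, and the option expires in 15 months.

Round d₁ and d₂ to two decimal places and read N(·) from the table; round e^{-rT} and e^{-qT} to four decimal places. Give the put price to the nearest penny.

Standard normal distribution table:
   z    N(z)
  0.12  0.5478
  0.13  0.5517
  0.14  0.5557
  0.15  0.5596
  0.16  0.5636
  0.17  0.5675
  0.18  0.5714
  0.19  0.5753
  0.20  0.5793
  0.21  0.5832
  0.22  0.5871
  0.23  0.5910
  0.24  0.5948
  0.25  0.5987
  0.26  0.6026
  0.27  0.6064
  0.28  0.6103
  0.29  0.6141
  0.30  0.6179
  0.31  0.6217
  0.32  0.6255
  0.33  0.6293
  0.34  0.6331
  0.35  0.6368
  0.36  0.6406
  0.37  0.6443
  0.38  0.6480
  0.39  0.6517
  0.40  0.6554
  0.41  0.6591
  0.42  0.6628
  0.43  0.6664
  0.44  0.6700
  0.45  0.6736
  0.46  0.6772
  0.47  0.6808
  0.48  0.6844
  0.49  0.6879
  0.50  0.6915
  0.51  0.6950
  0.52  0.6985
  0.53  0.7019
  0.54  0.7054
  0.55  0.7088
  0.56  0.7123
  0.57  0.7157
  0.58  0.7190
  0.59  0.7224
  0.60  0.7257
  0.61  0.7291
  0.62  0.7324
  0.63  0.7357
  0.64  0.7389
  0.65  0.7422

£80.17

T = 1.25;  σ√T = 0.4696
d₁ = [ln(260/340) + (0.089 − 0.016 + 0.42²/2)·1.25] / 0.4696 = [-0.2683 + 0.2015] / 0.4696 = -0.1422 → -0.14
d₂ = d₁ − σ√T = -0.1422 − 0.4696 = -0.6118 → -0.61
e^(−qT) = e^(−0.016·1.25) = 0.9802;  e^(−rT) = e^(−0.089·1.25) = 0.8947
P = 340·0.8947·N(0.61) − 260·0.9802·N(0.14) = 340·0.8947·0.7291 − 260·0.9802·0.5557 = 221.7908 − 141.6213 = 80.1695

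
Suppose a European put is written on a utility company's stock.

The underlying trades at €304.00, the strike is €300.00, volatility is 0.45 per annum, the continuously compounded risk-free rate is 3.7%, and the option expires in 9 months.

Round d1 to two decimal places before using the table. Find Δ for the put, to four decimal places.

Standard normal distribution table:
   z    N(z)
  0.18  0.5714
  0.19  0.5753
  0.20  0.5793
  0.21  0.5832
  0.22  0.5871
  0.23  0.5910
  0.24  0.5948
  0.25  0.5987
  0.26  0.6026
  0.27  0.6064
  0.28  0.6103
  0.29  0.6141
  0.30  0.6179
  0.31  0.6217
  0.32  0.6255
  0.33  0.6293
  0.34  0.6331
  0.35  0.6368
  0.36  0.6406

T = 0.75;  σ√T = 0.3897
d₁ = [ln(304/300) + (0.037 + ½·0.45²)·0.75] / (σ√T) = (0.0132 + 0.1037) / 0.3897 = 0.3000 which rounds to 0.30
N(d₁) = N(0.30) = 0.6179
Δ_put = N(d₁) − 1 = 0.6179 − 1 = -0.3821

-0.3821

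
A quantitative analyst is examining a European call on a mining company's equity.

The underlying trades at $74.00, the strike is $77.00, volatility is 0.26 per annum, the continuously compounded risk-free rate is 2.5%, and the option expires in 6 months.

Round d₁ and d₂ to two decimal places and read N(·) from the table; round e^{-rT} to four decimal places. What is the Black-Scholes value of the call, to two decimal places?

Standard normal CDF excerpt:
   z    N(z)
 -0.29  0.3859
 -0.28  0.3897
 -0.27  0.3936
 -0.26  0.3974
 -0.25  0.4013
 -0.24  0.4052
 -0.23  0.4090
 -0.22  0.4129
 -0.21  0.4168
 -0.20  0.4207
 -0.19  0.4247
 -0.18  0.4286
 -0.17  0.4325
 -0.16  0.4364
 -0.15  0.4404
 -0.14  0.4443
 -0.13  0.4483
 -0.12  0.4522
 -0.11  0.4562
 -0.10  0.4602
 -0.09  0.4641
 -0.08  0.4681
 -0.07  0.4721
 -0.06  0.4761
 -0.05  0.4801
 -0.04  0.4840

$4.42

σ√T = 0.26 × 0.7071 = 0.1838
d₁ = [ln(74/77) + (0.025 + 0.26²/2)·0.5] / 0.1838 = [-0.0397 + 0.0294] / 0.1838 = -0.0562 ⇒ -0.06
d₂ = d₁ − σ√T = -0.0562 − 0.1838 = -0.2401 ⇒ -0.24
e^(−rT) = e^(−0.025·0.5) = 0.9876
C = 74·N(-0.06) − 77·0.9876·N(-0.24) = 74·0.4761 − 77·0.9876·0.4052 = 35.2314 − 30.8135 = 4.4179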